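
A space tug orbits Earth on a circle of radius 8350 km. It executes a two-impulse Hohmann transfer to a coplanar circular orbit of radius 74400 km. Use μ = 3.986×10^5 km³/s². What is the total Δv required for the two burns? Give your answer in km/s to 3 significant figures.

Δv = 3.63 km/s

The Hohmann ellipse has a_t = (r₁ + r₂)/2 = 41375 km.
At r₁ the circular-orbit speed is v₁ = √(μ/r₁) = 6.909 km/s.
On the transfer ellipse at r₁, vis-viva gives v_p = √[μ(2/r₁ − 1/a_t)] = 9.265 km/s.
First burn Δv₁ = |v_p − v₁| = 2.356 km/s.
Circular speed at r₂: v₂ = √(μ/r₂) = 2.315 km/s.
Transfer-orbit speed at r₂: v_a = √[μ(2/r₂ − 1/a_t)] = 1.040 km/s.
Second burn Δv₂ = |v₂ − v_a| = 1.275 km/s.
Total Δv = Δv₁ + Δv₂ = 3.631 km/s.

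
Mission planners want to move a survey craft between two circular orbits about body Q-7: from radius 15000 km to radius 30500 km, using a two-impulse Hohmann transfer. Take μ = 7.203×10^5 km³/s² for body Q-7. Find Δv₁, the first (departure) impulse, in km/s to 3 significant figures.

Semi-major axis of the transfer orbit: a_t = (15000 + 30500)/2 = 22750 km.
On the circular orbit at r = 15000 km, v_c = √(μ/r) = 6.930 km/s.
Vis-viva on the transfer ellipse at r = 15000 km gives v_t = √[μ(2/r − 1/a_t)] = 8.024 km/s.
Δv₁ = |v_t − v_c| = |8.024 − 6.930| = 1.094 km/s.

Δv₁ = 1.09 km/s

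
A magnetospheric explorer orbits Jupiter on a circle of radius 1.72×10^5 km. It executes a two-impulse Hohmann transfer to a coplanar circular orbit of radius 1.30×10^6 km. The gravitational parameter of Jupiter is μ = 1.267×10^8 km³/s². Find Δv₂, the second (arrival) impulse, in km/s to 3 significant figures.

Semi-major axis of the transfer orbit: a_t = (1.720×10^5 + 1.300×10^6)/2 = 7.360×10^5 km.
On the circular orbit at r = 1.300×10^6 km, v_c = √(μ/r) = 9.872 km/s.
Transfer-orbit speed at the same r (vis-viva, a = a_t): v_t = √[μ(2/r − 1/a_t)] = 4.772 km/s.
Δv₂ = |v_t − v_c| = |4.772 − 9.872| = 5.100 km/s.

Δv₂ = 5.10 km/s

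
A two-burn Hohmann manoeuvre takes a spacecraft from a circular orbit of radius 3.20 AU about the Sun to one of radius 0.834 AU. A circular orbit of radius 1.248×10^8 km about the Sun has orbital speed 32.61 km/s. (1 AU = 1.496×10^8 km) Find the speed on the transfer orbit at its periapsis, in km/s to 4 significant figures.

v = 41.08 km/s

From the circular-orbit relation v² = μ/r at r = 1.248×10^8 km: μ = v²r = (32.61)² × 1.248×10^8 = 1.32714×10^11 km³/s².
In km: r₁ = 3.20 × 1.496×10^8 = 4.7872×10^8 km; r₂ = 0.834 × 1.496×10^8 = 1.247664×10^8 km.
Transfer-ellipse semi-major axis a_t = (r₁ + r₂)/2 = (4.7872×10^8 + 1.247664×10^8)/2 = 3.017432×10^8 km.
The periapsis of the transfer ellipse is at r = 1.247664×10^8 km.
Vis-viva: v = √[μ(2/r − 1/a_t)] = √[1.32714×10^11 × (2/1.247664×10^8 − 1/3.017432×10^8)] = 41.08 km/s.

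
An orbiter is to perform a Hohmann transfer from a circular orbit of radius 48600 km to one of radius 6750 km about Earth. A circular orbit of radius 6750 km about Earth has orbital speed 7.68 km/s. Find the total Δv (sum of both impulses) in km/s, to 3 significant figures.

From the circular-orbit relation v² = μ/r at r = 6750 km: μ = v²r = (7.68)² × 6750 = 3.98131×10^5 km³/s².
Semi-major axis of the transfer orbit: a_t = (48600 + 6750)/2 = 27675 km.
Circular speed at r₁: v₁ = √(μ/r₁) = √(3.98131×10^5/48600) = 2.8622 km/s.
On the transfer ellipse at r₁, v² = μ(2/r − 1/a) gives v_a = √[μ(2/r₁ − 1/a_t)] = 1.4135 km/s.
First burn Δv₁ = |v_a − v₁| = 1.449 km/s.
Circular speed at r₂: v₂ = √(μ/r₂) = 7.6800 km/s.
Transfer-orbit speed at r₂: v_p = √[μ(2/r₂ − 1/a_t)] = 10.177 km/s.
Second burn Δv₂ = |v₂ − v_p| = 2.497 km/s.
Δv = Δv₁ + Δv₂ = 1.449 + 2.497 = 3.946 km/s.

Δv = 3.95 km/s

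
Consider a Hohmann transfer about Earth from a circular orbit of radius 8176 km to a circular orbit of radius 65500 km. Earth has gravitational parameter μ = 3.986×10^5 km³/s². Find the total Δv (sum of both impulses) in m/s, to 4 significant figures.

The Hohmann ellipse has a_t = (r₁ + r₂)/2 = 36838 km.
At r₁ the circular-orbit speed is v₁ = √(μ/r₁) = 6.982 km/s.
Transfer-orbit speed at r₁ (v² = μ(2/r − 1/a)): v_p = √[μ(2/r₁ − 1/a_t)] = 9.310 km/s.
First burn Δv₁ = |v_p − v₁| = 2.328 km/s.
At r₂, v₂ = √(μ/r₂) = 2.467 km/s.
Transfer-orbit speed at r₂: v_a = √[μ(2/r₂ − 1/a_t)] = 1.162 km/s.
Second burn Δv₂ = |v₂ − v_a| = 1.305 km/s.
Δv = Δv₁ + Δv₂ = 2.328 + 1.305 = 3.633 km/s.

Δv = 3633 m/s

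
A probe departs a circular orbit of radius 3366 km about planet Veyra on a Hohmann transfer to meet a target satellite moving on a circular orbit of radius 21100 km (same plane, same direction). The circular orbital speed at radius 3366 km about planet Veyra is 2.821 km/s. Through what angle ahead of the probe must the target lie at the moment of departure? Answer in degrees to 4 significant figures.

From the circular-orbit relation v² = μ/r at r = 3366 km: μ = v²r = (2.821)² × 3366 = 26786.8 km³/s².
Transfer-ellipse semi-major axis a_t = (r₁ + r₂)/2 = (3366 + 21100)/2 = 12233 km.
Transfer time t = π√(a_t³/μ) = 25970 s.
Target angular speed ω₂ = √(μ/r₂³) = 5.340×10^-5 rad/s.
Angle swept by the target during transfer: ω₂·t = 1.3868 rad = 79.46°.
The probe traverses 180° on the transfer ellipse, so the target must lead by 180° − 79.46° = 100.5°.

φ = 100.5°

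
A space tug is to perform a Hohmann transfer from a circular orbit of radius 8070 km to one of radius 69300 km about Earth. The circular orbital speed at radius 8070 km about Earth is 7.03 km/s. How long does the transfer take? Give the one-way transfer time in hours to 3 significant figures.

From the circular-orbit relation v² = μ/r at r = 8070 km: μ = v²r = (7.03)² × 8070 = 3.98827×10^5 km³/s².
The Hohmann ellipse has a_t = (r₁ + r₂)/2 = 38685 km.
Half the transfer-orbit period gives t = π√(a_t³/μ) = 37850 s.
Converting: 37850 s ÷ 3600 s/hour = 10.5 hours.

t = 10.5 hours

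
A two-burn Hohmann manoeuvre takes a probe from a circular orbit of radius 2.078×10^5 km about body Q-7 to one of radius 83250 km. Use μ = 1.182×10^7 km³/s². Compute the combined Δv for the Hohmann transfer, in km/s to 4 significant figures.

Δv = 4.161 km/s

Transfer-ellipse semi-major axis a_t = (r₁ + r₂)/2 = (2.078×10^5 + 83250)/2 = 1.45525×10^5 km.
At r₁ the circular-orbit speed is v₁ = √(μ/r₁) = 7.542 km/s.
On the transfer ellipse at r₁, vis-viva equation gives v_a = √[μ(2/r₁ − 1/a_t)] = 5.704 km/s.
First burn Δv₁ = |v_a − v₁| = 1.838 km/s.
At r₂, v₂ = √(μ/r₂) = 11.916 km/s.
Transfer-orbit speed at r₂: v_p = √[μ(2/r₂ − 1/a_t)] = 14.239 km/s.
Second burn Δv₂ = |v₂ − v_p| = 2.323 km/s.
Δv = Δv₁ + Δv₂ = 1.838 + 2.323 = 4.161 km/s.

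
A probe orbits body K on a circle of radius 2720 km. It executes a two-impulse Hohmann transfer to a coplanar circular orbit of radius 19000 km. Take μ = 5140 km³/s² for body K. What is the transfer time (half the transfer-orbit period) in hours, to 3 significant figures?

The Hohmann ellipse has a_t = (r₁ + r₂)/2 = 10860 km.
Transfer time t = π√(a_t³/μ) = π√((10860)³ / 5140) = 49590 s.
Converting: 49590 s ÷ 3600 s/hour = 13.8 hours.

t = 13.8 hours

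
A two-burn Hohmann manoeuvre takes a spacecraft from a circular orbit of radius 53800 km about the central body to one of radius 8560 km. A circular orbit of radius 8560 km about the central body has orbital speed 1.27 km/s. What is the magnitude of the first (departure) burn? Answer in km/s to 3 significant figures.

Δv₁ = 0.241 km/s

From the circular-orbit relation v² = μ/r at r = 8560 km: μ = v²r = (1.27)² × 8560 = 13806.4 km³/s².
The Hohmann ellipse has a_t = (r₁ + r₂)/2 = 31180 km.
Circular speed at r = 53800 km: v_c = √(μ/r) = 0.5066 km/s.
Transfer-orbit speed at the same r (vis-viva, a = a_t): v_t = √[μ(2/r − 1/a_t)] = 0.2654 km/s.
Δv₁ = |v_t − v_c| = |0.2654 − 0.5066| = 0.2412 km/s.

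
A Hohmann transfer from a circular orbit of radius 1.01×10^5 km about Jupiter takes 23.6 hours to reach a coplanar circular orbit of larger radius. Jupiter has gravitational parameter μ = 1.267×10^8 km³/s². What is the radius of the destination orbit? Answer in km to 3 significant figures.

r₂ = 8.04×10^5 km

Transfer time t = 23.6 hours = 84960 s, and t = π√(a_t³/μ).
So a_t = (μ t²/π²)^(1/3) = (1.267×10^8 × (84960)² / π²)^(1/3) = 4.5252×10^5 km.
Since a_t = (r₁ + r₂)/2, r₂ = 2a_t − r₁ = 2×4.5252×10^5 − 1.010×10^5 = 8.0404×10^5 km.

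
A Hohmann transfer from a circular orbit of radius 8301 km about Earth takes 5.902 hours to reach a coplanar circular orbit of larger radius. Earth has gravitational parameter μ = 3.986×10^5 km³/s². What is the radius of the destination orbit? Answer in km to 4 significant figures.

Transfer time t = 5.902 hours = 21247.2 s, and t = π√(a_t³/μ).
So a_t = (μ t²/π²)^(1/3) = (3.986×10^5 × (21247.2)² / π²)^(1/3) = 26320 km.
Since a_t = (r₁ + r₂)/2, r₂ = 2a_t − r₁ = 2×26320 − 8301 = 44339 km.

r₂ = 44340 km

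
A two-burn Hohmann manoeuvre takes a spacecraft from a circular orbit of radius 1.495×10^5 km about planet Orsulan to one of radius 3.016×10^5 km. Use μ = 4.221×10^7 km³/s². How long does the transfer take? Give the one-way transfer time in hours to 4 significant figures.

t = 14.39 hours

Transfer-ellipse semi-major axis a_t = (r₁ + r₂)/2 = (1.495×10^5 + 3.016×10^5)/2 = 2.2555×10^5 km.
By Kepler's third law the transfer-orbit period is T = 2π√(a_t³/μ), so t = T/2 = 51800 s.
Converting: 51800 s ÷ 3600 s/hour = 14.39 hours.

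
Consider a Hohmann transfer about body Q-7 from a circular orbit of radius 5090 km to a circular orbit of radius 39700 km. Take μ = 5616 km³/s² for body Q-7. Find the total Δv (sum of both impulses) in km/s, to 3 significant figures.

Semi-major axis of the transfer orbit: a_t = (5090 + 39700)/2 = 22395 km.
At r₁ the circular-orbit speed is v₁ = √(μ/r₁) = 1.0504 km/s.
Transfer-orbit speed at r₁ (vis-viva): v_p = √[μ(2/r₁ − 1/a_t)] = 1.3985 km/s.
First burn Δv₁ = |v_p − v₁| = 0.3481 km/s.
At r₂, v₂ = √(μ/r₂) = 0.3761 km/s.
Transfer-orbit speed at r₂: v_a = √[μ(2/r₂ − 1/a_t)] = 0.1793 km/s.
Second burn Δv₂ = |v₂ − v_a| = 0.1968 km/s.
Total Δv = Δv₁ + Δv₂ = 0.5449 km/s.

Δv = 0.545 km/s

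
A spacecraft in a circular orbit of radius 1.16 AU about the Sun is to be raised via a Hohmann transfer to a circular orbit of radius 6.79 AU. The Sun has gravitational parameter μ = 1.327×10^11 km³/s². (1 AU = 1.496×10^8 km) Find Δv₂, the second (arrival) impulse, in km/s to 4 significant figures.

In km: r₁ = 1.16 × 1.496×10^8 = 1.73536×10^8 km; r₂ = 6.79 × 1.496×10^8 = 1.015784×10^9 km.
Semi-major axis of the transfer orbit: a_t = (1.73536×10^8 + 1.015784×10^9)/2 = 5.9466×10^8 km.
Circular speed at r = 1.015784×10^9 km: v_c = √(μ/r) = 11.4297 km/s.
Vis-viva on the transfer ellipse at r = 1.015784×10^9 km gives v_t = √[μ(2/r − 1/a_t)] = 6.17441 km/s.
Δv₂ = |v_t − v_c| = |6.17441 − 11.4297| = 5.255 km/s.

Δv₂ = 5.255 km/s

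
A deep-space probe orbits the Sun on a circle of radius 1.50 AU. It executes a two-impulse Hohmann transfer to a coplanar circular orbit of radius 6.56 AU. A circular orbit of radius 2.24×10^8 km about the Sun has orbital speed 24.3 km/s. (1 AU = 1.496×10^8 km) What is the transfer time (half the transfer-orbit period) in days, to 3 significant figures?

From the circular-orbit relation v² = μ/r at r = 2.24×10^8 km: μ = v²r = (24.3)² × 2.24×10^8 = 1.32270×10^11 km³/s².
In km: r₁ = 1.50 × 1.496×10^8 = 2.244×10^8 km; r₂ = 6.56 × 1.496×10^8 = 9.81376×10^8 km.
Semi-major axis of the transfer orbit: a_t = (2.244×10^8 + 9.81376×10^8)/2 = 6.02888×10^8 km.
Half the transfer-orbit period gives t = π√(a_t³/μ) = 1.279×10^8 s.
Converting: 1.279×10^8 s ÷ 86400 s/day = 1480 days.

t = 1480 days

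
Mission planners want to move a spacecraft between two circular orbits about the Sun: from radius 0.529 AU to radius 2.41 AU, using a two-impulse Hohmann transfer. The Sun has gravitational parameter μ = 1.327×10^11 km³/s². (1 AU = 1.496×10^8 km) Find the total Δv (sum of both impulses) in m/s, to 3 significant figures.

In km: r₁ = 0.529 × 1.496×10^8 = 7.91384×10^7 km; r₂ = 2.41 × 1.496×10^8 = 3.60536×10^8 km.
The Hohmann ellipse has a_t = (r₁ + r₂)/2 = 2.198372×10^8 km.
Circular speed at r₁: v₁ = √(μ/r₁) = √(1.327×10^11/7.91384×10^7) = 40.949 km/s.
Transfer-orbit speed at r₁ (vis-viva): v_p = √[μ(2/r₁ − 1/a_t)] = 52.440 km/s.
First burn Δv₁ = |v_p − v₁| = 11.491 km/s.
At r₂, v₂ = √(μ/r₂) = 19.1850 km/s.
Transfer-orbit speed at r₂: v_a = √[μ(2/r₂ − 1/a_t)] = 11.5108 km/s.
Second burn Δv₂ = |v₂ − v_a| = 7.6742 km/s.
Δv = Δv₁ + Δv₂ = 11.491 + 7.6742 = 19.17 km/s.

Δv = 19200 m/s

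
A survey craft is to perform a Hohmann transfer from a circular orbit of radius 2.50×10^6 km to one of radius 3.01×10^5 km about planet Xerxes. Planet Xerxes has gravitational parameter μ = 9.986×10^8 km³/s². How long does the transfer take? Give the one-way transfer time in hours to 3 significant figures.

Semi-major axis of the transfer orbit: a_t = (2.500×10^6 + 3.010×10^5)/2 = 1.4005×10^6 km.
By Kepler's third law the transfer-orbit period is T = 2π√(a_t³/μ), so t = T/2 = 1.648×10^5 s.
Converting: 1.648×10^5 s ÷ 3600 s/hour = 45.8 hours.

t = 45.8 hours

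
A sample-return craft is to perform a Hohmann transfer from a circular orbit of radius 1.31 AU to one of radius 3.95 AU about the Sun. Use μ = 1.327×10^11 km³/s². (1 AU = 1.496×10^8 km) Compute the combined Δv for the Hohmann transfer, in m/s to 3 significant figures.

Δv = 10300 m/s

In km: r₁ = 1.31 × 1.496×10^8 = 1.95976×10^8 km; r₂ = 3.95 × 1.496×10^8 = 5.9092×10^8 km.
The Hohmann ellipse has a_t = (r₁ + r₂)/2 = 3.93448×10^8 km.
Circular speed at r₁: v₁ = √(μ/r₁) = √(1.327×10^11/1.95976×10^8) = 26.022 km/s.
Transfer-orbit speed at r₁ (vis-viva): v_p = √[μ(2/r₁ − 1/a_t)] = 31.890 km/s.
First burn Δv₁ = |v_p − v₁| = 5.868 km/s.
At r₂, v₂ = √(μ/r₂) = 14.985 km/s.
Transfer-orbit speed at r₂: v_a = √[μ(2/r₂ − 1/a_t)] = 10.576 km/s.
Second burn Δv₂ = |v₂ − v_a| = 4.409 km/s.
Δv = Δv₁ + Δv₂ = 5.868 + 4.409 = 10.28 km/s.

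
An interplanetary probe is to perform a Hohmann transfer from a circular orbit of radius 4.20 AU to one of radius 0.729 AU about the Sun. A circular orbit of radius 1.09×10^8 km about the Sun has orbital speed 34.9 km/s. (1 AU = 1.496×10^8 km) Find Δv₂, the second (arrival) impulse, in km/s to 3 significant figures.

From the circular-orbit relation v² = μ/r at r = 1.09×10^8 km: μ = v²r = (34.9)² × 1.09×10^8 = 1.32763×10^11 km³/s².
In km: r₁ = 4.20 × 1.496×10^8 = 6.2832×10^8 km; r₂ = 0.729 × 1.496×10^8 = 1.090584×10^8 km.
The Hohmann ellipse has a_t = (r₁ + r₂)/2 = 3.686892×10^8 km.
Circular speed at r = 1.090584×10^8 km: v_c = √(μ/r) = 34.89 km/s.
Transfer-orbit speed at the same r (vis-viva, a = a_t): v_t = √[μ(2/r − 1/a_t)] = 45.55 km/s.
Δv₂ = |v_t − v_c| = |45.55 − 34.89| = 10.66 km/s.

Δv₂ = 10.7 km/s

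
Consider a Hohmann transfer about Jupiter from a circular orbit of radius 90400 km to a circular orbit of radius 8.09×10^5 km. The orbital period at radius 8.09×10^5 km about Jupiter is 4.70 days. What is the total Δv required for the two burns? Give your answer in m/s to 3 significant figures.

From Kepler's third law T² = 4π²r³/μ at r = 8.09×10^5 km, T = 4.70 days = 4.70 × 86400 s = 4.0608×10^5 s: μ = 4π²r³/T² = 1.26760×10^8 km³/s².
Semi-major axis of the transfer orbit: a_t = (90400 + 8.090×10^5)/2 = 4.497×10^5 km.
Circular speed at r₁: v₁ = √(μ/r₁) = √(1.26760×10^8/90400) = 37.446 km/s.
On the transfer ellipse at r₁, v² = μ(2/r − 1/a) gives v_p = √[μ(2/r₁ − 1/a_t)] = 50.225 km/s.
First burn Δv₁ = |v_p − v₁| = 12.779 km/s.
At r₂, v₂ = √(μ/r₂) = 12.5175 km/s.
Transfer-orbit speed at r₂: v_a = √[μ(2/r₂ − 1/a_t)] = 5.61228 km/s.
Second burn Δv₂ = |v₂ − v_a| = 6.9052 km/s.
Total Δv = Δv₁ + Δv₂ = 19.68 km/s.

Δv = 19700 m/s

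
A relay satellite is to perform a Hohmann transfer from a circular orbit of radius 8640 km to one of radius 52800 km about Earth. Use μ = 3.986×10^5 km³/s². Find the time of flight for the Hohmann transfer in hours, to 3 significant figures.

Transfer-ellipse semi-major axis a_t = (r₁ + r₂)/2 = (8640 + 52800)/2 = 30720 km.
By Kepler's third law the transfer-orbit period is T = 2π√(a_t³/μ), so t = T/2 = 26790 s.
Converting: 26790 s ÷ 3600 s/hour = 7.44 hours.

t = 7.44 hours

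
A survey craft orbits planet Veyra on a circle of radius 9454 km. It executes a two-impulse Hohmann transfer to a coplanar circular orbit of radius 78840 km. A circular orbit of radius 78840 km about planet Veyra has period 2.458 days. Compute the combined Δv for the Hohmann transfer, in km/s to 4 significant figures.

From Kepler's third law T² = 4π²r³/μ at r = 78840 km, T = 2.458 days = 2.458 × 86400 s = 2.123712×10^5 s: μ = 4π²r³/T² = 4.28952×10^5 km³/s².
Semi-major axis of the transfer orbit: a_t = (9454 + 78840)/2 = 44147 km.
At r₁ the circular-orbit speed is v₁ = √(μ/r₁) = 6.736 km/s.
On the transfer ellipse at r₁, vis-viva gives v_p = √[μ(2/r₁ − 1/a_t)] = 9.002 km/s.
First burn Δv₁ = |v_p − v₁| = 2.266 km/s.
Circular speed at r₂: v₂ = √(μ/r₂) = 2.3325 km/s.
Transfer-orbit speed at r₂: v_a = √[μ(2/r₂ − 1/a_t)] = 1.0794 km/s.
Second burn Δv₂ = |v₂ − v_a| = 1.253 km/s.
Total Δv = Δv₁ + Δv₂ = 3.519 km/s.

Δv = 3.519 km/s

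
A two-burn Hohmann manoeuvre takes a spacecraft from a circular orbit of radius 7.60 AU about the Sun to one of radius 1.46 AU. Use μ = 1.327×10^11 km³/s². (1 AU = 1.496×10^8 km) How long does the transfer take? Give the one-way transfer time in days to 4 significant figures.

t = 1761 days

In km: r₁ = 7.60 × 1.496×10^8 = 1.13696×10^9 km; r₂ = 1.46 × 1.496×10^8 = 2.18416×10^8 km.
Semi-major axis of the transfer orbit: a_t = (1.13696×10^9 + 2.18416×10^8)/2 = 6.77688×10^8 km.
By Kepler's third law the transfer-orbit period is T = 2π√(a_t³/μ), so t = T/2 = 1.5215×10^8 s.
Converting: 1.5215×10^8 s ÷ 86400 s/day = 1761 days.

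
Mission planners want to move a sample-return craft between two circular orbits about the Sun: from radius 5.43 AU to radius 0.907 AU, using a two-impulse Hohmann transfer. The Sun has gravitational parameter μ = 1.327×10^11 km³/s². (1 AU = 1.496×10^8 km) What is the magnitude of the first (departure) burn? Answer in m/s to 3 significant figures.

In km: r₁ = 5.43 × 1.496×10^8 = 8.12328×10^8 km; r₂ = 0.907 × 1.496×10^8 = 1.356872×10^8 km.
Transfer-ellipse semi-major axis a_t = (r₁ + r₂)/2 = (8.12328×10^8 + 1.356872×10^8)/2 = 4.740076×10^8 km.
On the circular orbit at r = 8.12328×10^8 km, v_c = √(μ/r) = 12.781 km/s.
Transfer-orbit speed at the same r (vis-viva, a = a_t): v_t = √[μ(2/r − 1/a_t)] = 6.8383 km/s.
Δv₁ = |v_t − v_c| = |6.8383 − 12.781| = 5.943 km/s.

Δv₁ = 5940 m/s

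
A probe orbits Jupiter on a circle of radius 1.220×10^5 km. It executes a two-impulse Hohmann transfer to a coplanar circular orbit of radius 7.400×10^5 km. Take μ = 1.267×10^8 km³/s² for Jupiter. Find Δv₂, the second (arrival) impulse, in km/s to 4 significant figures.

Δv₂ = 6.123 km/s

The Hohmann ellipse has a_t = (r₁ + r₂)/2 = 4.310×10^5 km.
On the circular orbit at r = 7.400×10^5 km, v_c = √(μ/r) = 13.085 km/s.
Vis-viva on the transfer ellipse at r = 7.400×10^5 km gives v_t = √[μ(2/r − 1/a_t)] = 6.9617 km/s.
Δv₂ = |v_t − v_c| = |6.9617 − 13.085| = 6.123 km/s.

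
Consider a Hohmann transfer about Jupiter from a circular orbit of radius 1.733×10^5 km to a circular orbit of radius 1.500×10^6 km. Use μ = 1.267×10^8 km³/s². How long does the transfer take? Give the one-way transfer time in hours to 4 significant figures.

Transfer-ellipse semi-major axis a_t = (r₁ + r₂)/2 = (1.733×10^5 + 1.500×10^6)/2 = 8.3665×10^5 km.
Transfer time t = π√(a_t³/μ) = π√((8.3665×10^5)³ / 1.267×10^8) = 2.136×10^5 s.
Converting: 2.136×10^5 s ÷ 3600 s/hour = 59.33 hours.

t = 59.33 hours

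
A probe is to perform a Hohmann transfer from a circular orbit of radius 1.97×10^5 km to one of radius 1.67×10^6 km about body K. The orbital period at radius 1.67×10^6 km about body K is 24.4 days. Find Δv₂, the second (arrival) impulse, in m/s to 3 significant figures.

From Kepler's third law T² = 4π²r³/μ at r = 1.67×10^6 km, T = 24.4 days = 24.4 × 86400 s = 2.10816×10^6 s: μ = 4π²r³/T² = 4.13716×10^7 km³/s².
Transfer-ellipse semi-major axis a_t = (r₁ + r₂)/2 = (1.970×10^5 + 1.670×10^6)/2 = 9.335×10^5 km.
Circular speed at r = 1.670×10^6 km: v_c = √(μ/r) = 4.977 km/s.
Transfer-orbit speed at the same r (vis-viva, a = a_t): v_t = √[μ(2/r − 1/a_t)] = 2.286 km/s.
Δv₂ = |v_t − v_c| = |2.286 − 4.977| = 2.691 km/s.

Δv₂ = 2690 m/s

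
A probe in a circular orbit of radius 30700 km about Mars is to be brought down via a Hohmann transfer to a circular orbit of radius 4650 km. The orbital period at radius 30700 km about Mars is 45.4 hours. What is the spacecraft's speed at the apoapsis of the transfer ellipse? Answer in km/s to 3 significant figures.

From Kepler's third law T² = 4π²r³/μ at r = 30700 km, T = 45.4 hours = 45.4 × 3600 s = 1.6344×10^5 s: μ = 4π²r³/T² = 42762.0 km³/s².
Semi-major axis of the transfer orbit: a_t = (30700 + 4650)/2 = 17675 km.
The apoapsis of the transfer ellipse is at r = 30700 km.
Applying v² = μ(2/r − 1/a_t): v = 0.6054 km/s.

v = 0.605 km/s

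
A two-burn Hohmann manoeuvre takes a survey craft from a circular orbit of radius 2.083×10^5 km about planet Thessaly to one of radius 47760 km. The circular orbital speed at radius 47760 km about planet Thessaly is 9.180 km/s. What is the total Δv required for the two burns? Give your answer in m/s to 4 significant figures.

From the circular-orbit relation v² = μ/r at r = 47760 km: μ = v²r = (9.180)² × 47760 = 4.02485×10^6 km³/s².
Semi-major axis of the transfer orbit: a_t = (2.083×10^5 + 47760)/2 = 1.2803×10^5 km.
Circular speed at r₁: v₁ = √(μ/r₁) = √(4.02485×10^6/2.083×10^5) = 4.396 km/s.
Transfer-orbit speed at r₁ (vis-viva equation): v_a = √[μ(2/r₁ − 1/a_t)] = 2.685 km/s.
First burn Δv₁ = |v_a − v₁| = 1.711 km/s.
Circular speed at r₂: v₂ = √(μ/r₂) = 9.1800 km/s.
Transfer-orbit speed at r₂: v_p = √[μ(2/r₂ − 1/a_t)] = 11.709 km/s.
Second burn Δv₂ = |v₂ − v_p| = 2.529 km/s.
Total Δv = Δv₁ + Δv₂ = 4.240 km/s.

Δv = 4240 m/s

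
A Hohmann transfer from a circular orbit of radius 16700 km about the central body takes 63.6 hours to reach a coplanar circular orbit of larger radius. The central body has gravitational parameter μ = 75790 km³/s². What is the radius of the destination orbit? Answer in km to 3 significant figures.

Transfer time t = 63.6 hours = 2.2896×10^5 s, and t = π√(a_t³/μ).
So a_t = (μ t²/π²)^(1/3) = (75790 × (2.2896×10^5)² / π²)^(1/3) = 73838 km.
Since a_t = (r₁ + r₂)/2, r₂ = 2a_t − r₁ = 2×73838 − 16700 = 1.30976×10^5 km.

r₂ = 1.31×10^5 km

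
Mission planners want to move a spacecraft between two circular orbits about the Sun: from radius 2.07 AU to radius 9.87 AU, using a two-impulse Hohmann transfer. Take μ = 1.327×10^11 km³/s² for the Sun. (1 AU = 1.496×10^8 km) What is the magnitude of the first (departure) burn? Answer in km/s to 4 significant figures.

Δv₁ = 5.916 km/s

In km: r₁ = 2.07 × 1.496×10^8 = 3.09672×10^8 km; r₂ = 9.87 × 1.496×10^8 = 1.476552×10^9 km.
Transfer-ellipse semi-major axis a_t = (r₁ + r₂)/2 = (3.09672×10^8 + 1.476552×10^9)/2 = 8.93112×10^8 km.
Circular speed at r = 3.09672×10^8 km: v_c = √(μ/r) = 20.701 km/s.
Transfer-orbit speed at the same r (vis-viva, a = a_t): v_t = √[μ(2/r − 1/a_t)] = 26.617 km/s.
Δv₁ = |v_t − v_c| = |26.617 − 20.701| = 5.916 km/s.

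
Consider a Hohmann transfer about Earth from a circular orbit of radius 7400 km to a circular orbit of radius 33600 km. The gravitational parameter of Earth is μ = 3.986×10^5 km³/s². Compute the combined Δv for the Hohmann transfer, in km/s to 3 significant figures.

Δv = 3.43 km/s

Semi-major axis of the transfer orbit: a_t = (7400 + 33600)/2 = 20500 km.
Circular speed at r₁: v₁ = √(μ/r₁) = √(3.986×10^5/7400) = 7.339 km/s.
On the transfer ellipse at r₁, vis-viva equation gives v_p = √[μ(2/r₁ − 1/a_t)] = 9.396 km/s.
First burn Δv₁ = |v_p − v₁| = 2.057 km/s.
At r₂, v₂ = √(μ/r₂) = 3.444 km/s.
Transfer-orbit speed at r₂: v_a = √[μ(2/r₂ − 1/a_t)] = 2.069 km/s.
Second burn Δv₂ = |v₂ − v_a| = 1.375 km/s.
Total Δv = Δv₁ + Δv₂ = 3.432 km/s.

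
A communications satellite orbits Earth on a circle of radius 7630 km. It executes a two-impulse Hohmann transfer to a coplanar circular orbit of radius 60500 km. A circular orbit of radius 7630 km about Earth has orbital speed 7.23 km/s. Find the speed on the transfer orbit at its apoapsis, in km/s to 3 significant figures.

From the circular-orbit relation v² = μ/r at r = 7630 km: μ = v²r = (7.23)² × 7630 = 3.98842×10^5 km³/s².
Transfer-ellipse semi-major axis a_t = (r₁ + r₂)/2 = (7630 + 60500)/2 = 34065 km.
At apoapsis, r = 60500 km.
From the vis-viva equation, v = √[μ(2/r − 1/a_t)] = 1.215 km/s.

v = 1.22 km/s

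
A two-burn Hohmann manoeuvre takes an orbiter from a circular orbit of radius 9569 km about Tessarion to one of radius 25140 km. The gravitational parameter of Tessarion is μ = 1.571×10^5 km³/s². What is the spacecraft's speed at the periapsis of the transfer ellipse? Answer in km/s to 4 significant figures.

The Hohmann ellipse has a_t = (r₁ + r₂)/2 = 17354.5 km.
At periapsis, r = 9569 km.
Applying v² = μ(2/r − 1/a_t): v = 4.877 km/s.

v = 4.877 km/s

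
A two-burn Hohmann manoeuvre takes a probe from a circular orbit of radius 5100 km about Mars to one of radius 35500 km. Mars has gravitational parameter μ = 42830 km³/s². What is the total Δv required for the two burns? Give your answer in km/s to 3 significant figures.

Δv = 1.48 km/s

The Hohmann ellipse has a_t = (r₁ + r₂)/2 = 20300 km.
At r₁ the circular-orbit speed is v₁ = √(μ/r₁) = 2.89794 km/s.
Transfer-orbit speed at r₁ (v² = μ(2/r − 1/a)): v_p = √[μ(2/r₁ − 1/a_t)] = 3.83226 km/s.
First burn Δv₁ = |v_p − v₁| = 0.9343 km/s.
Circular speed at r₂: v₂ = √(μ/r₂) = 1.098398 km/s.
Transfer-orbit speed at r₂: v_a = √[μ(2/r₂ − 1/a_t)] = 0.5505502 km/s.
Second burn Δv₂ = |v₂ − v_a| = 0.5478 km/s.
Δv = Δv₁ + Δv₂ = 0.9343 + 0.5478 = 1.482 km/s.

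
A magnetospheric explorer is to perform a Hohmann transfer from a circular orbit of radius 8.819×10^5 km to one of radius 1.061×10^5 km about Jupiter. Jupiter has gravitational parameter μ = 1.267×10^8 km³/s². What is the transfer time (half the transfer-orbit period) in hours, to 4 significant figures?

Semi-major axis of the transfer orbit: a_t = (8.819×10^5 + 1.061×10^5)/2 = 4.940×10^5 km.
Transfer time t = π√(a_t³/μ) = π√((4.940×10^5)³ / 1.267×10^8) = 96910 s.
Converting: 96910 s ÷ 3600 s/hour = 26.92 hours.

t = 26.92 hours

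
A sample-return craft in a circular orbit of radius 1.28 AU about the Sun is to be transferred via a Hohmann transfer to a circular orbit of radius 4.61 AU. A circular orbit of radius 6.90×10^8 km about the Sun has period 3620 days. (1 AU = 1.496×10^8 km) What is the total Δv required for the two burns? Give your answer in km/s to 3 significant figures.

From Kepler's third law T² = 4π²r³/μ at r = 6.90×10^8 km, T = 3620 days = 3620 × 86400 s = 3.12768×10^8 s: μ = 4π²r³/T² = 1.32575×10^11 km³/s².
In km: r₁ = 1.28 × 1.496×10^8 = 1.91488×10^8 km; r₂ = 4.61 × 1.496×10^8 = 6.89656×10^8 km.
Transfer-ellipse semi-major axis a_t = (r₁ + r₂)/2 = (1.91488×10^8 + 6.89656×10^8)/2 = 4.40572×10^8 km.
Circular speed at r₁: v₁ = √(μ/r₁) = √(1.32575×10^11/1.91488×10^8) = 26.3124 km/s.
On the transfer ellipse at r₁, vis-viva equation gives v_p = √[μ(2/r₁ − 1/a_t)] = 32.9206 km/s.
First burn Δv₁ = |v_p − v₁| = 6.608 km/s.
At r₂, v₂ = √(μ/r₂) = 13.865 km/s.
Transfer-orbit speed at r₂: v_a = √[μ(2/r₂ − 1/a_t)] = 9.1407 km/s.
Second burn Δv₂ = |v₂ − v_a| = 4.724 km/s.
Total Δv = Δv₁ + Δv₂ = 11.33 km/s.

Δv = 11.3 km/s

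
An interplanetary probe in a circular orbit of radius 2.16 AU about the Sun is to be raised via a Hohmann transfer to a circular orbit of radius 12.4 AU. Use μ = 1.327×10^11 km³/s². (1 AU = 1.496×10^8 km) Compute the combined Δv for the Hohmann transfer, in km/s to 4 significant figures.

In km: r₁ = 2.16 × 1.496×10^8 = 3.23136×10^8 km; r₂ = 12.4 × 1.496×10^8 = 1.85504×10^9 km.
Semi-major axis of the transfer orbit: a_t = (3.23136×10^8 + 1.85504×10^9)/2 = 1.089088×10^9 km.
Circular speed at r₁: v₁ = √(μ/r₁) = √(1.327×10^11/3.23136×10^8) = 20.265 km/s.
On the transfer ellipse at r₁, v² = μ(2/r − 1/a) gives v_p = √[μ(2/r₁ − 1/a_t)] = 26.448 km/s.
First burn Δv₁ = |v_p − v₁| = 6.183 km/s.
Circular speed at r₂: v₂ = √(μ/r₂) = 8.458 km/s.
Transfer-orbit speed at r₂: v_a = √[μ(2/r₂ − 1/a_t)] = 4.607 km/s.
Second burn Δv₂ = |v₂ − v_a| = 3.851 km/s.
Δv = Δv₁ + Δv₂ = 6.183 + 3.851 = 10.03 km/s.

Δv = 10.03 km/s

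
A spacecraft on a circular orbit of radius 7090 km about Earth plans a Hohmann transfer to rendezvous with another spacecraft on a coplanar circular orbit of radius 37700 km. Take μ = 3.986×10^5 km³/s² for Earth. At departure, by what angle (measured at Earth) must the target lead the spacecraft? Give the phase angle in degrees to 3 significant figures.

φ = 97.6°

Semi-major axis of the transfer orbit: a_t = (7090 + 37700)/2 = 22395 km.
Transfer time t = π√(a_t³/μ) = 16676.6 s.
The target's mean motion on its circular orbit is ω₂ = √(μ/r₂³) = 8.62495×10^-5 rad/s.
Angle swept by the target during transfer: ω₂·t = 1.4383 rad = 82.41°.
Arrival is 180° from departure on the ellipse, so φ = 180° − 82.41° = 97.6°.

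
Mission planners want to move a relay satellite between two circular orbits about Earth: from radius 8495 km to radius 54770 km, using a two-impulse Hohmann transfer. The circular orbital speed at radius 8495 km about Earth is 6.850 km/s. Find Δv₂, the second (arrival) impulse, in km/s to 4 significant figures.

From the circular-orbit relation v² = μ/r at r = 8495 km: μ = v²r = (6.850)² × 8495 = 3.98607×10^5 km³/s².
Transfer-ellipse semi-major axis a_t = (r₁ + r₂)/2 = (8495 + 54770)/2 = 31632.5 km.
Circular speed at r = 54770 km: v_c = √(μ/r) = 2.698 km/s.
Vis-viva on the transfer ellipse at r = 54770 km gives v_t = √[μ(2/r − 1/a_t)] = 1.398 km/s.
Δv₂ = |v_t − v_c| = |1.398 − 2.698| = 1.300 km/s.

Δv₂ = 1.300 km/s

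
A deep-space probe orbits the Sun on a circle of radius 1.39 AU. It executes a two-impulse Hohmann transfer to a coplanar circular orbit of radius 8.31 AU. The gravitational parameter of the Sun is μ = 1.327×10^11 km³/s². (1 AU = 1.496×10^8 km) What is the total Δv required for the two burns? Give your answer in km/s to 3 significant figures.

In km: r₁ = 1.39 × 1.496×10^8 = 2.07944×10^8 km; r₂ = 8.31 × 1.496×10^8 = 1.243176×10^9 km.
Semi-major axis of the transfer orbit: a_t = (2.07944×10^8 + 1.243176×10^9)/2 = 7.2556×10^8 km.
At r₁ the circular-orbit speed is v₁ = √(μ/r₁) = 25.262 km/s.
Transfer-orbit speed at r₁ (vis-viva): v_p = √[μ(2/r₁ − 1/a_t)] = 33.067 km/s.
First burn Δv₁ = |v_p − v₁| = 7.805 km/s.
At r₂, v₂ = √(μ/r₂) = 10.332 km/s.
Transfer-orbit speed at r₂: v_a = √[μ(2/r₂ − 1/a_t)] = 5.5310 km/s.
Second burn Δv₂ = |v₂ − v_a| = 4.801 km/s.
Total Δv = Δv₁ + Δv₂ = 12.61 km/s.

Δv = 12.6 km/s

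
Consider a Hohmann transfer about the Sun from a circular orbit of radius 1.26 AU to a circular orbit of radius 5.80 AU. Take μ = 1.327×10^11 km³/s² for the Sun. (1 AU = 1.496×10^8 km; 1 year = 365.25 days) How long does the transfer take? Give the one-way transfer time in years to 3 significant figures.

t = 3.32 years

In km: r₁ = 1.26 × 1.496×10^8 = 1.88496×10^8 km; r₂ = 5.80 × 1.496×10^8 = 8.6768×10^8 km.
Transfer-ellipse semi-major axis a_t = (r₁ + r₂)/2 = (1.88496×10^8 + 8.6768×10^8)/2 = 5.28088×10^8 km.
Half the transfer-orbit period gives t = π√(a_t³/μ) = 1.047×10^8 s.
Converting: 1.047×10^8 s ÷ 3.15576×10^7 s/year (365.25 × 86400) = 3.32 years.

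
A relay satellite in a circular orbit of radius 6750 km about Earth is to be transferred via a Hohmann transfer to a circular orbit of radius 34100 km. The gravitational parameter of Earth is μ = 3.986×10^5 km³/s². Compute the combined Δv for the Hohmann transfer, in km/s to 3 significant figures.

Transfer-ellipse semi-major axis a_t = (r₁ + r₂)/2 = (6750 + 34100)/2 = 20425 km.
At r₁ the circular-orbit speed is v₁ = √(μ/r₁) = 7.6845 km/s.
Transfer-orbit speed at r₁ (v² = μ(2/r − 1/a)): v_p = √[μ(2/r₁ − 1/a_t)] = 9.9292 km/s.
First burn Δv₁ = |v_p − v₁| = 2.245 km/s.
Circular speed at r₂: v₂ = √(μ/r₂) = 3.4189 km/s.
Transfer-orbit speed at r₂: v_a = √[μ(2/r₂ − 1/a_t)] = 1.9655 km/s.
Second burn Δv₂ = |v₂ − v_a| = 1.453 km/s.
Total Δv = Δv₁ + Δv₂ = 3.698 km/s.

Δv = 3.70 km/s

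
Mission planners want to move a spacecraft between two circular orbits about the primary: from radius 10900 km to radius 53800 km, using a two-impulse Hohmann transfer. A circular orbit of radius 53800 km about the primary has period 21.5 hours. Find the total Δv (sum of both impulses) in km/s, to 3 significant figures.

From Kepler's third law T² = 4π²r³/μ at r = 53800 km, T = 21.5 hours = 21.5 × 3600 s = 77400 s: μ = 4π²r³/T² = 1.02618×10^6 km³/s².
The Hohmann ellipse has a_t = (r₁ + r₂)/2 = 32350 km.
At r₁ the circular-orbit speed is v₁ = √(μ/r₁) = 9.7028 km/s.
On the transfer ellipse at r₁, vis-viva equation gives v_p = √[μ(2/r₁ − 1/a_t)] = 12.513 km/s.
First burn Δv₁ = |v_p − v₁| = 2.810 km/s.
At r₂, v₂ = √(μ/r₂) = 4.367 km/s.
Transfer-orbit speed at r₂: v_a = √[μ(2/r₂ − 1/a_t)] = 2.535 km/s.
Second burn Δv₂ = |v₂ − v_a| = 1.832 km/s.
Δv = Δv₁ + Δv₂ = 2.810 + 1.832 = 4.642 km/s.

Δv = 4.64 km/s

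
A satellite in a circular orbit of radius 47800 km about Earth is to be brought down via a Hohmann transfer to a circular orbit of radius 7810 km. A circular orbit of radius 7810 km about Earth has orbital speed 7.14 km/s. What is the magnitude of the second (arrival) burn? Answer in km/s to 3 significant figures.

Δv₂ = 2.22 km/s

From the circular-orbit relation v² = μ/r at r = 7810 km: μ = v²r = (7.14)² × 7810 = 3.98151×10^5 km³/s².
Semi-major axis of the transfer orbit: a_t = (47800 + 7810)/2 = 27805 km.
Circular speed at r = 7810 km: v_c = √(μ/r) = 7.140 km/s.
Transfer-orbit speed at the same r (vis-viva, a = a_t): v_t = √[μ(2/r − 1/a_t)] = 9.362 km/s.
Δv₂ = |v_t − v_c| = |9.362 − 7.140| = 2.222 km/s.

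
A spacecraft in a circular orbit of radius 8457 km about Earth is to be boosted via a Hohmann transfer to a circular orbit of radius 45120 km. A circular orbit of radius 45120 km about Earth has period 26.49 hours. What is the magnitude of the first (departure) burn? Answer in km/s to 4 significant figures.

Δv₁ = 2.045 km/s

From Kepler's third law T² = 4π²r³/μ at r = 45120 km, T = 26.49 hours = 26.49 × 3600 s = 95364 s: μ = 4π²r³/T² = 3.98748×10^5 km³/s².
Semi-major axis of the transfer orbit: a_t = (8457 + 45120)/2 = 26788.5 km.
Circular speed at r = 8457 km: v_c = √(μ/r) = 6.867 km/s.
Vis-viva on the transfer ellipse at r = 8457 km gives v_t = √[μ(2/r − 1/a_t)] = 8.912 km/s.
Δv₁ = |v_t − v_c| = |8.912 − 6.867| = 2.045 km/s.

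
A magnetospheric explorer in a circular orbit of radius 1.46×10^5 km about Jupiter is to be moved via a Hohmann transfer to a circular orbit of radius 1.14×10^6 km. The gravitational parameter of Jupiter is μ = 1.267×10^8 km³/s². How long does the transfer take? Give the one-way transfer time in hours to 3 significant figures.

Semi-major axis of the transfer orbit: a_t = (1.460×10^5 + 1.140×10^6)/2 = 6.430×10^5 km.
Transfer time t = π√(a_t³/μ) = π√((6.430×10^5)³ / 1.267×10^8) = 1.439×10^5 s.
Converting: 1.439×10^5 s ÷ 3600 s/hour = 40.0 hours.

t = 40.0 hours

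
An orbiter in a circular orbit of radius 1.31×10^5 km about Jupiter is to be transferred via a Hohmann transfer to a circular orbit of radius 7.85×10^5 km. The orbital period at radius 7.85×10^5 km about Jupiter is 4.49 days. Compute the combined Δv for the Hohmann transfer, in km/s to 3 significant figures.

Δv = 15.5 km/s

From Kepler's third law T² = 4π²r³/μ at r = 7.85×10^5 km, T = 4.49 days = 4.49 × 86400 s = 3.87936×10^5 s: μ = 4π²r³/T² = 1.26896×10^8 km³/s².
Semi-major axis of the transfer orbit: a_t = (1.310×10^5 + 7.850×10^5)/2 = 4.580×10^5 km.
At r₁ the circular-orbit speed is v₁ = √(μ/r₁) = 31.124 km/s.
Transfer-orbit speed at r₁ (v² = μ(2/r − 1/a)): v_p = √[μ(2/r₁ − 1/a_t)] = 40.747 km/s.
First burn Δv₁ = |v_p − v₁| = 9.623 km/s.
At r₂, v₂ = √(μ/r₂) = 12.714 km/s.
Transfer-orbit speed at r₂: v_a = √[μ(2/r₂ − 1/a_t)] = 6.7997 km/s.
Second burn Δv₂ = |v₂ − v_a| = 5.914 km/s.
Δv = Δv₁ + Δv₂ = 9.623 + 5.914 = 15.54 km/s.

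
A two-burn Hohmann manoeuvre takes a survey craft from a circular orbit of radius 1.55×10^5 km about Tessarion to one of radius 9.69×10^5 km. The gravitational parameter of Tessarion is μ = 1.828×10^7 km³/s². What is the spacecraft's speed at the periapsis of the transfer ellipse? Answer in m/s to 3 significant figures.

v = 14300 m/s

Transfer-ellipse semi-major axis a_t = (r₁ + r₂)/2 = (1.550×10^5 + 9.690×10^5)/2 = 5.620×10^5 km.
At periapsis, r = 1.550×10^5 km.
From the vis-viva equation, v = √[μ(2/r − 1/a_t)] = 14.26 km/s.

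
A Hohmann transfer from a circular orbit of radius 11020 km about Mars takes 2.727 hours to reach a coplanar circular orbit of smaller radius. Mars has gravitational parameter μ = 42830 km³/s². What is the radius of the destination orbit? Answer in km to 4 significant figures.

r₂ = 3937 km

Transfer time t = 2.727 hours = 9817.2 s, and t = π√(a_t³/μ).
So a_t = (μ t²/π²)^(1/3) = (42830 × (9817.2)² / π²)^(1/3) = 7478.4 km.
Since a_t = (r₁ + r₂)/2, r₂ = 2a_t − r₁ = 2×7478.4 − 11020 = 3936.8 km.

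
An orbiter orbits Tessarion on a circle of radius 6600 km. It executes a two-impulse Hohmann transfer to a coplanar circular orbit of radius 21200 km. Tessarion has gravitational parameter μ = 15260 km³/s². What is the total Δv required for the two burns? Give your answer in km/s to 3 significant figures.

The Hohmann ellipse has a_t = (r₁ + r₂)/2 = 13900 km.
Circular speed at r₁: v₁ = √(μ/r₁) = √(15260/6600) = 1.5206 km/s.
Transfer-orbit speed at r₁ (vis-viva equation): v_p = √[μ(2/r₁ − 1/a_t)] = 1.8779 km/s.
First burn Δv₁ = |v_p − v₁| = 0.3573 km/s.
At r₂, v₂ = √(μ/r₂) = 0.8484 km/s.
Transfer-orbit speed at r₂: v_a = √[μ(2/r₂ − 1/a_t)] = 0.5846 km/s.
Second burn Δv₂ = |v₂ − v_a| = 0.2638 km/s.
Total Δv = Δv₁ + Δv₂ = 0.6211 km/s.

Δv = 0.621 km/s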